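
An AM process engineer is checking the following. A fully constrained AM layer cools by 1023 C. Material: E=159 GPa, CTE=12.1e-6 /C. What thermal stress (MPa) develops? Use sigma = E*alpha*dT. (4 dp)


sigma = 159*1000 * 12.1e-6 * 1023 = 1968.1497 MPa


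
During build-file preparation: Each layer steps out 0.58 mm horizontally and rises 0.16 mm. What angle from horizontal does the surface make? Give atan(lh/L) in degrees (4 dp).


angle = atan(0.16/0.58) = 15.4222 degrees


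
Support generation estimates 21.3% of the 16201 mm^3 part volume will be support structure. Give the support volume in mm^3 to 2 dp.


V_support = 16201 * 0.213 = 3450.81 mm^3


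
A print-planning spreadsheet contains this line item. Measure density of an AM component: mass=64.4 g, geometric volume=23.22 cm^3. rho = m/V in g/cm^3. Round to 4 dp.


rho = 64.4 / 23.22 = 2.7735 g/cm^3


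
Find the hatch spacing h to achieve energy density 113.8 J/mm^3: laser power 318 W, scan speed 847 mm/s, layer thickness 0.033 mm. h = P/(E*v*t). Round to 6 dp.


h = 318 / (113.8*847*0.033) = 0.099974 mm


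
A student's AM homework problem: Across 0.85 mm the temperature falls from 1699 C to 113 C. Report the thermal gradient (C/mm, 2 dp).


G = (1699-113)/0.85 = 1865.88 C/mm


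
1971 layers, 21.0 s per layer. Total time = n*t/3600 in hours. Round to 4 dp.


t = 1971 * 21.0 / 3600 = 11.4975 hrs


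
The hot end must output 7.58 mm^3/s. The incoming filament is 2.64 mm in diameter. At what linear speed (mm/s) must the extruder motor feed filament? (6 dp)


A = pi*(2.64/2)^2 = 5.473911
v = 7.58 / 5.473911 = 1.38475 mm/s


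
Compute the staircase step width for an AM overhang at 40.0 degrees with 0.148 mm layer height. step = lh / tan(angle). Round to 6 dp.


step = 0.148 / tan(40.0) = 0.17638 mm


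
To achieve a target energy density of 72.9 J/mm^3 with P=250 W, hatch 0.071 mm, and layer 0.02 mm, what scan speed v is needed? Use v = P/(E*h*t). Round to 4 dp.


v = 250 / (72.9*0.071*0.02) = 2415.0389 mm/s


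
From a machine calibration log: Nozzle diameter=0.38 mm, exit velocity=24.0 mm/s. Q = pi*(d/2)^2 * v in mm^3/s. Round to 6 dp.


A = pi*(0.38/2)^2 = 0.11341149 mm^2
Q = 0.11341149 * 24.0 = 2.721876 mm^3/s


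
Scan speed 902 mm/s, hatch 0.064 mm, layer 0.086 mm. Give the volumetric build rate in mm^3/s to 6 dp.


Rate = 902 * 0.064 * 0.086 = 4.964608 mm^3/s


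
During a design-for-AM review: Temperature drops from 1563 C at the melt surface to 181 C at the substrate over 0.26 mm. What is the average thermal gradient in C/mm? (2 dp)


G = (1563-181)/0.26 = 5315.38 C/mm


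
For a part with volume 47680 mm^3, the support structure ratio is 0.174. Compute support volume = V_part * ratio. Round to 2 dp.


V_support = 47680 * 0.174 = 8296.32 mm^3


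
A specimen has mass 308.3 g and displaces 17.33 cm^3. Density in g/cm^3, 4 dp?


rho = 308.3 / 17.33 = 17.79 g/cm^3


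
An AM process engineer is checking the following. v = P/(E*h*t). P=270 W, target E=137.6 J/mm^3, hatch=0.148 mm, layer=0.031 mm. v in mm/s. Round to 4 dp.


v = 270 / (137.6*0.148*0.031) = 427.6829 mm/s


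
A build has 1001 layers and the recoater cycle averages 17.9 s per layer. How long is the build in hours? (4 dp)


t = 1001 * 17.9 / 3600 = 4.9772 hrs


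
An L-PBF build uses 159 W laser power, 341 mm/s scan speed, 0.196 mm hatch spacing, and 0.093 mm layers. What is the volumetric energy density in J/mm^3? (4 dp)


E = 159 / (341*0.196*0.093) = 25.5802 J/mm^3


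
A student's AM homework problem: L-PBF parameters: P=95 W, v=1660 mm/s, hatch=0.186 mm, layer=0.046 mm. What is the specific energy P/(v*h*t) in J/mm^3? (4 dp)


Build rate = 1660 * 0.186 * 0.046 = 14.20296 mm^3/s
SE = 95 / 14.20296 = 6.6887 J/mm^3


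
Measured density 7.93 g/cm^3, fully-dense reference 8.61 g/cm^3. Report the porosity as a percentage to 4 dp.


Porosity = (1-7.93/8.61)*100 = 7.8978 %


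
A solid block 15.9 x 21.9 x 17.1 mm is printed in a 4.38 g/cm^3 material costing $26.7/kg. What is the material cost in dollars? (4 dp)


V = 15.9 * 21.9 * 17.1 = 5954.391 mm^3 = 5.954391 cm^3
Mass = 5.954391 * 4.38 / 1000 = 0.02608023 kg
Cost = 0.02608023 * 26.7 = 0.6963 $


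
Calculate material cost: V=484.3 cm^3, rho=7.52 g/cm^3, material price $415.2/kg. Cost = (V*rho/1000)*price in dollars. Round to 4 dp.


Mass = 484.3*7.52/1000 = 3.641936 kg
Cost = 3.641936 * 415.2 = 1512.1318 $


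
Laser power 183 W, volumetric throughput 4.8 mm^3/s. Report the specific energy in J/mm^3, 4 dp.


SE = 183 / 4.8 = 38.125 J/mm^3


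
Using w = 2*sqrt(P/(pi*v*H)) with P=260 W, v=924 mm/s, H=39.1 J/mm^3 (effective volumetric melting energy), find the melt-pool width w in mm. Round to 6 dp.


w = 2*sqrt(260/(pi*924*39.1)) = 0.095723 mm


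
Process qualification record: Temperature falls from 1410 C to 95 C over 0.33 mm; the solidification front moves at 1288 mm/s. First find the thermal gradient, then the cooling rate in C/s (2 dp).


G = (1410-95)/0.33 = 3984.84848485 C/mm
CR = 3984.84848485 * 1288 = 5132484.85 C/s


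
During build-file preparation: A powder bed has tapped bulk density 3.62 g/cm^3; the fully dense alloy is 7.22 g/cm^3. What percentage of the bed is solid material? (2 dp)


Packing = (3.62/7.22)*100 = 50.14 %


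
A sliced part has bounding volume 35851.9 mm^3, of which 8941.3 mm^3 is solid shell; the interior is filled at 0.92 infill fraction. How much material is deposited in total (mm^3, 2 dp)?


V_infill = (35851.9 - 8941.3) * 0.92 = 24757.75
V_total = 8941.3 + 24757.75 = 33699.05 mm^3


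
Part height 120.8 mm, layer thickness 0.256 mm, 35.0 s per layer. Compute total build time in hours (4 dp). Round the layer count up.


Layers = ceil(120.8/0.256) = 472
t = 472 * 35.0 / 3600 = 4.5889 hrs


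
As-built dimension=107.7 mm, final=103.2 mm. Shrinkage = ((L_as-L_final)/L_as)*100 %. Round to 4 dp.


Shrinkage = ((107.7-103.2)/107.7)*100 = 4.1783 %


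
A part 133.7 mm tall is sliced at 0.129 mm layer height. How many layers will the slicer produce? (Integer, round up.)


Layers = ceil(133.7/0.129) = 1037


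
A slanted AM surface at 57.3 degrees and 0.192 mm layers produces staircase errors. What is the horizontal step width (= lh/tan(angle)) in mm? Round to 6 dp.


step = 0.192 / tan(57.3) = 0.123262 mm


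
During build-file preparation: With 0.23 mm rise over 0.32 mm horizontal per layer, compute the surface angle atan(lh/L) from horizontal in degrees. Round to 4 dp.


angle = atan(0.23/0.32) = 35.7067 degrees


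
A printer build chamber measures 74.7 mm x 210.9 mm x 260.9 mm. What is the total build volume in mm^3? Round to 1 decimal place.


V = 74.7 * 210.9 * 260.9 = 4110278.6 mm^3


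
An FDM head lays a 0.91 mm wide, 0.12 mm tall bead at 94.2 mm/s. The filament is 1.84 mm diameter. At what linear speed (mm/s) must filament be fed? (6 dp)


Q = 0.91 * 0.12 * 94.2 = 10.28664 mm^3/s
A_fil = pi*(1.84/2)^2 = 2.65904402 mm^2
v_feed = 10.28664 / 2.65904402 = 3.868548 mm/s


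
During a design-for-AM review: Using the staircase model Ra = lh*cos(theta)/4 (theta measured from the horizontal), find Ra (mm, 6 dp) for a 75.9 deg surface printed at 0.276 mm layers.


Ra = 0.276 * cos(75.9) / 4 = 0.016809 mm


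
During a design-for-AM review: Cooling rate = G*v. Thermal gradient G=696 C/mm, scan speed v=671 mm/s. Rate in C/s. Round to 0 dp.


CR = 696 * 671 = 467016 C/s


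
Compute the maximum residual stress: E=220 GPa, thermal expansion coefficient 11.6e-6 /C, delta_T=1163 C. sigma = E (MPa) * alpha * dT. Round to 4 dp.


sigma = 220*1000 * 11.6e-6 * 1163 = 2967.976 MPa


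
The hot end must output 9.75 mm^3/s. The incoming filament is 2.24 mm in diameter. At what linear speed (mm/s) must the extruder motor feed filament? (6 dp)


A = pi*(2.24/2)^2 = 3.940814
v = 9.75 / 3.940814 = 2.474108 mm/s


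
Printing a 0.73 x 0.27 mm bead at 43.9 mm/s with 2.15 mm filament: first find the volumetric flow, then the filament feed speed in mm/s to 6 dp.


Q = 0.73 * 0.27 * 43.9 = 8.65269 mm^3/s
A_fil = pi*(2.15/2)^2 = 3.63050301 mm^2
v_feed = 8.65269 / 3.63050301 = 2.383331 mm/s


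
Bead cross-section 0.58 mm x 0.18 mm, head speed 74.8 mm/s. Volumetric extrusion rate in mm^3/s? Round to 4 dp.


Rate = 0.58 * 0.18 * 74.8 = 7.8091 mm^3/s


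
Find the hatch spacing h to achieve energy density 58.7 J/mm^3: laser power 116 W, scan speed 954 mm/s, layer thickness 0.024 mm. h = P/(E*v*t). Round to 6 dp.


h = 116 / (58.7*954*0.024) = 0.08631 mm


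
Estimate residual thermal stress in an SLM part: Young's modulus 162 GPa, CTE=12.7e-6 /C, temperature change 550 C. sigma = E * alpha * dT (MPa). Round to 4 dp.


sigma = 162*1000 * 12.7e-6 * 550 = 1131.57 MPa


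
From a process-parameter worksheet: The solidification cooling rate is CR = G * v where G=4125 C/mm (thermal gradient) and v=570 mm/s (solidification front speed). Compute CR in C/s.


CR = 4125 * 570 = 2351250 C/s


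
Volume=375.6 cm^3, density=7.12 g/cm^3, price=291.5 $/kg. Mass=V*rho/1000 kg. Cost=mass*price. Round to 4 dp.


Mass = 375.6*7.12/1000 = 2.674272 kg
Cost = 2.674272 * 291.5 = 779.5503 $


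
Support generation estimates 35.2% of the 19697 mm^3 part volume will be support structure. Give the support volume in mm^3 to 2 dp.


V_support = 19697 * 0.352 = 6933.34 mm^3


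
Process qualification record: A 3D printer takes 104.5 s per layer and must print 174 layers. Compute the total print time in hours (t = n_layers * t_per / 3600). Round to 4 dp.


t = 174 * 104.5 / 3600 = 5.0508 hrs


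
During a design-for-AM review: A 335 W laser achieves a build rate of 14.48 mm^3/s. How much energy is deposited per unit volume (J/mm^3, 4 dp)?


SE = 335 / 14.48 = 23.1354 J/mm^3


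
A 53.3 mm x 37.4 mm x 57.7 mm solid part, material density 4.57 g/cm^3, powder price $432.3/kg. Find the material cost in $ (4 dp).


V = 53.3 * 37.4 * 57.7 = 115020.334 mm^3 = 115.020334 cm^3
Mass = 115.020334 * 4.57 / 1000 = 0.52564293 kg
Cost = 0.52564293 * 432.3 = 227.2354 $


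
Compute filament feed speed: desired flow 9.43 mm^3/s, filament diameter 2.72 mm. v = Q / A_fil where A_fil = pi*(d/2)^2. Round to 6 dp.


A = pi*(2.72/2)^2 = 5.81069
v = 9.43 / 5.81069 = 1.622871 mm/s


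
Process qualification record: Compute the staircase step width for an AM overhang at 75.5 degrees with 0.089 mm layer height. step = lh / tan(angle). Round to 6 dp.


step = 0.089 / tan(75.5) = 0.023017 mm


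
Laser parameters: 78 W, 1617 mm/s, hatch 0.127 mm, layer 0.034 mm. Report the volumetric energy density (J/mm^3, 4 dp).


E = 78 / (1617*0.127*0.034) = 11.1713 J/mm^3


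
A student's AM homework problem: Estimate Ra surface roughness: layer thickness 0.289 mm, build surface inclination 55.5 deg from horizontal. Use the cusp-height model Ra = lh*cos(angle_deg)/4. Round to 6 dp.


Ra = 0.289 * cos(55.5) / 4 = 0.040923 mm


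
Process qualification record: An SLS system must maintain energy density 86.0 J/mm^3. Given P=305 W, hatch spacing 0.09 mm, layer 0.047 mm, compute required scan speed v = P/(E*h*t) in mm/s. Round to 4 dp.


v = 305 / (86.0*0.09*0.047) = 838.4188 mm/s


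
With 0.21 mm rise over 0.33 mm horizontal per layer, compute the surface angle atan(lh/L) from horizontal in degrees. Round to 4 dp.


angle = atan(0.21/0.33) = 32.4712 degrees


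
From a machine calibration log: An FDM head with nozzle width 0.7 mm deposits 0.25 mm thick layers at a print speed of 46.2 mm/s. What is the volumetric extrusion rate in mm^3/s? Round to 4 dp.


Rate = 0.7 * 0.25 * 46.2 = 8.085 mm^3/s


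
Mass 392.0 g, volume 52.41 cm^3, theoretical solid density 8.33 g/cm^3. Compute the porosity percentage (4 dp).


rho_part = 392.0 / 52.41 = 7.47948865 g/cm^3
Porosity = (1 - 7.47948865/8.33)*100 = 10.2102 %


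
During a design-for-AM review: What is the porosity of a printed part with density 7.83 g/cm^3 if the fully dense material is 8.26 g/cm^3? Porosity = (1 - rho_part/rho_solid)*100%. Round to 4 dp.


Porosity = (1-7.83/8.26)*100 = 5.2058 %


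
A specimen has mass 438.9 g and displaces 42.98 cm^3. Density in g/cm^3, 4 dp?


rho = 438.9 / 42.98 = 10.2117 g/cm^3


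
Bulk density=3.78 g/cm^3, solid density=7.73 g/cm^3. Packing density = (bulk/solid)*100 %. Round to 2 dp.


Packing = (3.78/7.73)*100 = 48.9 %


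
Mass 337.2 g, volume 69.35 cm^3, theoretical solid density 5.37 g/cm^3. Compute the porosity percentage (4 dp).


rho_part = 337.2 / 69.35 = 4.86229272 g/cm^3
Porosity = (1 - 4.86229272/5.37)*100 = 9.4545 %


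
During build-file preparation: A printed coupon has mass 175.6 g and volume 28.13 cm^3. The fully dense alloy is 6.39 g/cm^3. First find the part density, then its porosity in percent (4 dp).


rho_part = 175.6 / 28.13 = 6.24244579 g/cm^3
Porosity = (1 - 6.24244579/6.39)*100 = 2.3091 %


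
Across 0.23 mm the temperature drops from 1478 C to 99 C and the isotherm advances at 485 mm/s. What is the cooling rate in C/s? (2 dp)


G = (1478-99)/0.23 = 5995.65217391 C/mm
CR = 5995.65217391 * 485 = 2907891.3 C/s


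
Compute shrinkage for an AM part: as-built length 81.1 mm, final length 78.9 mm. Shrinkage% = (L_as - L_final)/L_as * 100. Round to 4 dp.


Shrinkage = ((81.1-78.9)/81.1)*100 = 2.7127 %


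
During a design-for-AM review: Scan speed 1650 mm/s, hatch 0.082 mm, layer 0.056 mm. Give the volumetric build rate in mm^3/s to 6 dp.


Rate = 1650 * 0.082 * 0.056 = 7.5768 mm^3/s


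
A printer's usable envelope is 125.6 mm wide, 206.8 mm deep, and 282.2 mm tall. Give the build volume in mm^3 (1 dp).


V = 125.6 * 206.8 * 282.2 = 7329885.4 mm^3


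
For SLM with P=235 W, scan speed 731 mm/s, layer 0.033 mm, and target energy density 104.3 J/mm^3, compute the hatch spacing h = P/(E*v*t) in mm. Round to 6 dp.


h = 235 / (104.3*731*0.033) = 0.093401 mm


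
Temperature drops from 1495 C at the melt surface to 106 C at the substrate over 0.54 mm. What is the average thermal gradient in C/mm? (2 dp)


G = (1495-106)/0.54 = 2572.22 C/mm


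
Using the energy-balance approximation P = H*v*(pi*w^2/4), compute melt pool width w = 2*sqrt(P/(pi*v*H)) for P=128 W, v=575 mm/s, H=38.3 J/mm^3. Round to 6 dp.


w = 2*sqrt(128/(pi*575*38.3)) = 0.086025 mm


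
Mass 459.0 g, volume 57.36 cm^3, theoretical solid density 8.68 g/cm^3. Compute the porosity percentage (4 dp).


rho_part = 459.0 / 57.36 = 8.00209205 g/cm^3
Porosity = (1 - 8.00209205/8.68)*100 = 7.81 %


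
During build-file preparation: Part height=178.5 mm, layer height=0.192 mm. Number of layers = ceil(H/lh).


Layers = ceil(178.5/0.192) = 930


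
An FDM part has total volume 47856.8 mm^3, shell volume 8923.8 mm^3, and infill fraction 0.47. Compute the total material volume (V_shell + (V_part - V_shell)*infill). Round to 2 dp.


V_infill = (47856.8 - 8923.8) * 0.47 = 18298.51
V_total = 8923.8 + 18298.51 = 27222.31 mm^3


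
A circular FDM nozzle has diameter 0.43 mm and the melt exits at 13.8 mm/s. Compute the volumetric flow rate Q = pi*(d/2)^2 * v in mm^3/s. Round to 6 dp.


A = pi*(0.43/2)^2 = 0.14522012 mm^2
Q = 0.14522012 * 13.8 = 2.004038 mm^3/s


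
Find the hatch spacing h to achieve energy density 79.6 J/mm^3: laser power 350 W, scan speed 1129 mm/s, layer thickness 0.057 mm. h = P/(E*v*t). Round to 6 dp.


h = 350 / (79.6*1129*0.057) = 0.068326 mm


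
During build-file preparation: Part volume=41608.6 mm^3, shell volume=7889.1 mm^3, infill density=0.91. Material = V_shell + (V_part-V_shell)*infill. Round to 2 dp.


V_infill = (41608.6 - 7889.1) * 0.91 = 30684.75
V_total = 7889.1 + 30684.75 = 38573.85 mm^3


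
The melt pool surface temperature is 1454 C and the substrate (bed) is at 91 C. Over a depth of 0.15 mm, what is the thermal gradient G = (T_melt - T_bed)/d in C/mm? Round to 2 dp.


G = (1454-91)/0.15 = 9086.67 C/mm


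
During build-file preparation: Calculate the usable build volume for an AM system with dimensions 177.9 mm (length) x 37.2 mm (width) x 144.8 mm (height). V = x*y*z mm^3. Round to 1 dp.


V = 177.9 * 37.2 * 144.8 = 958269.0 mm^3


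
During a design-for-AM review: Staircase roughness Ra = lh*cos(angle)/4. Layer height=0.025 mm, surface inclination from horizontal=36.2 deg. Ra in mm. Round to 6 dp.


Ra = 0.025 * cos(36.2) / 4 = 0.005044 mm


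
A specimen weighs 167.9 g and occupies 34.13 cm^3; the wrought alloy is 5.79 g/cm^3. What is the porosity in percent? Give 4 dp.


rho_part = 167.9 / 34.13 = 4.91942573 g/cm^3
Porosity = (1 - 4.91942573/5.79)*100 = 15.0358 %


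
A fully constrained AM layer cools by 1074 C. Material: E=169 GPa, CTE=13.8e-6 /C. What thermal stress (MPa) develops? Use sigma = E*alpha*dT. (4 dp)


sigma = 169*1000 * 13.8e-6 * 1074 = 2504.7828 MPa


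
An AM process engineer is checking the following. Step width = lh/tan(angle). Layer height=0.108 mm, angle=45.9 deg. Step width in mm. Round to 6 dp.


step = 0.108 / tan(45.9) = 0.104659 mm


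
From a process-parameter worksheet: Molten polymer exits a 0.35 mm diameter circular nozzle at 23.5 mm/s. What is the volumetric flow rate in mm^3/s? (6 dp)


A = pi*(0.35/2)^2 = 0.09621128 mm^2
Q = 0.09621128 * 23.5 = 2.260965 mm^3/s


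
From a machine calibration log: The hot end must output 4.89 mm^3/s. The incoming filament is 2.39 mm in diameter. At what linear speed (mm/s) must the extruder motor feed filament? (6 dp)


A = pi*(2.39/2)^2 = 4.486273
v = 4.89 / 4.486273 = 1.089992 mm/s


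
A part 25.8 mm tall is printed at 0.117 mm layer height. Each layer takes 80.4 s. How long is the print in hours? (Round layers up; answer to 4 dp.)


Layers = ceil(25.8/0.117) = 221
t = 221 * 80.4 / 3600 = 4.9357 hrs


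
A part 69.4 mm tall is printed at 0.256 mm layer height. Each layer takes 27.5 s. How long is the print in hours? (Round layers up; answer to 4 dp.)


Layers = ceil(69.4/0.256) = 272
t = 272 * 27.5 / 3600 = 2.0778 hrs


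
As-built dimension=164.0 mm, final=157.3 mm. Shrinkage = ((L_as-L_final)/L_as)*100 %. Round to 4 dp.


Shrinkage = ((164.0-157.3)/164.0)*100 = 4.0854 %


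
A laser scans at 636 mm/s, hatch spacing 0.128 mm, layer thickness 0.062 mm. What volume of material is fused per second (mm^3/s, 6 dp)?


Rate = 636 * 0.128 * 0.062 = 5.047296 mm^3/s


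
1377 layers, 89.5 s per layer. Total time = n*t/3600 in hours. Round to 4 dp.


t = 1377 * 89.5 / 3600 = 34.2338 hrs


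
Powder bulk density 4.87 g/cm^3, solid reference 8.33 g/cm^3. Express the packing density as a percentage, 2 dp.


Packing = (4.87/8.33)*100 = 58.46 %


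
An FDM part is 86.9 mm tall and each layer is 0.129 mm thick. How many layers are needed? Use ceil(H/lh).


Layers = ceil(86.9/0.129) = 674


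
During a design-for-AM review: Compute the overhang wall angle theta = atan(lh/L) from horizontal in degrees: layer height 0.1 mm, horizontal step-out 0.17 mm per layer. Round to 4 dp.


angle = atan(0.1/0.17) = 30.4655 degrees


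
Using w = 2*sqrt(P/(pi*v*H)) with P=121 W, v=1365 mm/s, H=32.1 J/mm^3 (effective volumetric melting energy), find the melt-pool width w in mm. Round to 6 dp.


w = 2*sqrt(121/(pi*1365*32.1)) = 0.059296 mm


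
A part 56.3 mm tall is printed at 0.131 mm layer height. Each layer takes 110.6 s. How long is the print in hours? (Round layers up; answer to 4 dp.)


Layers = ceil(56.3/0.131) = 430
t = 430 * 110.6 / 3600 = 13.2106 hrs


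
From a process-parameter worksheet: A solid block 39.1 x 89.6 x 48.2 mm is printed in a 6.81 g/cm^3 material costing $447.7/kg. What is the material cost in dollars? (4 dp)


V = 39.1 * 89.6 * 48.2 = 168861.952 mm^3 = 168.861952 cm^3
Mass = 168.861952 * 6.81 / 1000 = 1.14994989 kg
Cost = 1.14994989 * 447.7 = 514.8326 $


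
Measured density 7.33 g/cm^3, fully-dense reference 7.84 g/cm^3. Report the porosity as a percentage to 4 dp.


Porosity = (1-7.33/7.84)*100 = 6.5051 %


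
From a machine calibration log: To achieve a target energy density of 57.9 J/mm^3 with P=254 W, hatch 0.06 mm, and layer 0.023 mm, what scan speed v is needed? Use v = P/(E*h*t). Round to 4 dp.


v = 254 / (57.9*0.06*0.023) = 3178.8941 mm/s


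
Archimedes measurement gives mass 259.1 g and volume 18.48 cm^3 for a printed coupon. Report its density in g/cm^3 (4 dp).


rho = 259.1 / 18.48 = 14.0206 g/cm^3


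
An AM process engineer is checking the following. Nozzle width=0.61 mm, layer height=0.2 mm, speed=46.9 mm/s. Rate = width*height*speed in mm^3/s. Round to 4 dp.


Rate = 0.61 * 0.2 * 46.9 = 5.7218 mm^3/s


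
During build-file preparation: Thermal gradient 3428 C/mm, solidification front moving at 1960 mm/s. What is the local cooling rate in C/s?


CR = 3428 * 1960 = 6718880 C/s


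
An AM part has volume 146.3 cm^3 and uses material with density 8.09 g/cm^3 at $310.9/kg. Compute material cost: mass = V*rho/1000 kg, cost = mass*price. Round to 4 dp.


Mass = 146.3*8.09/1000 = 1.183567 kg
Cost = 1.183567 * 310.9 = 367.971 $


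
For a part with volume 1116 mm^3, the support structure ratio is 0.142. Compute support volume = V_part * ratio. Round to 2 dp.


V_support = 1116 * 0.142 = 158.47 mm^3


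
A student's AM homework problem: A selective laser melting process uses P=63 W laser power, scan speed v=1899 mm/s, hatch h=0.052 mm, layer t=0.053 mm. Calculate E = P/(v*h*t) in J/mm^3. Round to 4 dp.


E = 63 / (1899*0.052*0.053) = 12.0375 J/mm^3


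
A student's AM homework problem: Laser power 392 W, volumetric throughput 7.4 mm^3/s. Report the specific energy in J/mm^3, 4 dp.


SE = 392 / 7.4 = 52.973 J/mm^3


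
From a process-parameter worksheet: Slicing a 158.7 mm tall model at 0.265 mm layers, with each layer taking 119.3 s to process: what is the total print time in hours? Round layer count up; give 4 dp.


Layers = ceil(158.7/0.265) = 599
t = 599 * 119.3 / 3600 = 19.8502 hrs


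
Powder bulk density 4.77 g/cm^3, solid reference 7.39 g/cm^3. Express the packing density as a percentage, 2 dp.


Packing = (4.77/7.39)*100 = 64.55 %


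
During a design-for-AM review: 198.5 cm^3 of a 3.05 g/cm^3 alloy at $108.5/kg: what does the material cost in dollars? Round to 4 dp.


Mass = 198.5*3.05/1000 = 0.605425 kg
Cost = 0.605425 * 108.5 = 65.6886 $


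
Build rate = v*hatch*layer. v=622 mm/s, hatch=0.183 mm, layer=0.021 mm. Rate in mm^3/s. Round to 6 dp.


Rate = 622 * 0.183 * 0.021 = 2.390346 mm^3/s


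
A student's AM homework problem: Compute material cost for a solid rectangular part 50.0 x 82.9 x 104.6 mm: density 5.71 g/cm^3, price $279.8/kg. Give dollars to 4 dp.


V = 50.0 * 82.9 * 104.6 = 433567.0 mm^3 = 433.567 cm^3
Mass = 433.567 * 5.71 / 1000 = 2.47566757 kg
Cost = 2.47566757 * 279.8 = 692.6918 $


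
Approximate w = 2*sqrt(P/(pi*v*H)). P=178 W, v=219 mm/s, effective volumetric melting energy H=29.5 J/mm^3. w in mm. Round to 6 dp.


w = 2*sqrt(178/(pi*219*29.5)) = 0.187298 mm


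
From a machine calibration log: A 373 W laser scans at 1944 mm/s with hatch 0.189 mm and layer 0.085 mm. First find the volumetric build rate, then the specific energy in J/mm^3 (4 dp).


Build rate = 1944 * 0.189 * 0.085 = 31.23036 mm^3/s
SE = 373 / 31.23036 = 11.9435 J/mm^3


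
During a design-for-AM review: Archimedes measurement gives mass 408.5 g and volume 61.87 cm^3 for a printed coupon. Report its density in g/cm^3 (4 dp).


rho = 408.5 / 61.87 = 6.6026 g/cm^3


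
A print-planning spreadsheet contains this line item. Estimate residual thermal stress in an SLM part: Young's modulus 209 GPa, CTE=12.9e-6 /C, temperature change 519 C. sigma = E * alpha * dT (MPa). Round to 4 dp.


sigma = 209*1000 * 12.9e-6 * 519 = 1399.2759 MPa


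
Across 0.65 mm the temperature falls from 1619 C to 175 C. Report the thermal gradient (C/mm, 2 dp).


G = (1619-175)/0.65 = 2221.54 C/mm


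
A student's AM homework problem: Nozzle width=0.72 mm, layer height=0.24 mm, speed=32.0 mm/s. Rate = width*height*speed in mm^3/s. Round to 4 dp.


Rate = 0.72 * 0.24 * 32.0 = 5.5296 mm^3/s


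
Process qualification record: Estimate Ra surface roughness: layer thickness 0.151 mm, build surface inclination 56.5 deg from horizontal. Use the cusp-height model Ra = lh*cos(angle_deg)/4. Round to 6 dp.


Ra = 0.151 * cos(56.5) / 4 = 0.020836 mm


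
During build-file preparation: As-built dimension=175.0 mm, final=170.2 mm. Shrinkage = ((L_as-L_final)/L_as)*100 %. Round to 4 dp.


Shrinkage = ((175.0-170.2)/175.0)*100 = 2.7429 %


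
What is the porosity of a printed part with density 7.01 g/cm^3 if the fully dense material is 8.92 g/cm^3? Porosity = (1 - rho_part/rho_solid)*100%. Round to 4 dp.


Porosity = (1-7.01/8.92)*100 = 21.4126 %


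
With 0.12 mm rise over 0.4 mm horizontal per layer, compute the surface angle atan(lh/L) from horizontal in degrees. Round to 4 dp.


angle = atan(0.12/0.4) = 16.6992 degrees


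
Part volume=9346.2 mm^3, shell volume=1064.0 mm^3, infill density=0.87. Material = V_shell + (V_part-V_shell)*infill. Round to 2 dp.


V_infill = (9346.2 - 1064.0) * 0.87 = 7205.51
V_total = 1064.0 + 7205.51 = 8269.51 mm^3


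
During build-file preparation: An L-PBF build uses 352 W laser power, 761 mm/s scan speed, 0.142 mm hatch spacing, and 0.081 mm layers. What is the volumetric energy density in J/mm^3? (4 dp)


E = 352 / (761*0.142*0.081) = 40.2147 J/mm^3


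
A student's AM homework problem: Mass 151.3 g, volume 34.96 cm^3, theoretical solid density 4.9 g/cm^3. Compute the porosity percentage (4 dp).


rho_part = 151.3 / 34.96 = 4.3278032 g/cm^3
Porosity = (1 - 4.3278032/4.9)*100 = 11.6775 %


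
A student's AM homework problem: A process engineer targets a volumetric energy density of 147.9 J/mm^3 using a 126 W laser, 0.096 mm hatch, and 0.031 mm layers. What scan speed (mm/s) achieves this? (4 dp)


v = 126 / (147.9*0.096*0.031) = 286.2658 mm/s


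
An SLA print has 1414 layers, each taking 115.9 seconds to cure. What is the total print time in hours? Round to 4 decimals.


t = 1414 * 115.9 / 3600 = 45.5229 hrs


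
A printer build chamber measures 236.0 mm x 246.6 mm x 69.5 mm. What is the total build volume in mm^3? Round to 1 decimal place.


V = 236.0 * 246.6 * 69.5 = 4044733.2 mm^3


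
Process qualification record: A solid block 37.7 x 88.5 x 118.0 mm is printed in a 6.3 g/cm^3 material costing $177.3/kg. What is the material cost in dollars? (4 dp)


V = 37.7 * 88.5 * 118.0 = 393701.1 mm^3 = 393.7011 cm^3
Mass = 393.7011 * 6.3 / 1000 = 2.48031693 kg
Cost = 2.48031693 * 177.3 = 439.7602 $


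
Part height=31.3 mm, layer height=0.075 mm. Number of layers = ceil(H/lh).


Layers = ceil(31.3/0.075) = 418


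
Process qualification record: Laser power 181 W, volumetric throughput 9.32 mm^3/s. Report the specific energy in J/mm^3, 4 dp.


SE = 181 / 9.32 = 19.4206 J/mm^3


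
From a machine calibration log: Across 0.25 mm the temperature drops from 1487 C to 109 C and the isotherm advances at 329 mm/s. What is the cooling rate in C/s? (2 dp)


G = (1487-109)/0.25 = 5512.0 C/mm
CR = 5512.0 * 329 = 1813448.0 C/s


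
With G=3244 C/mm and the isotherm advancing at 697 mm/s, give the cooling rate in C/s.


CR = 3244 * 697 = 2261068 C/s


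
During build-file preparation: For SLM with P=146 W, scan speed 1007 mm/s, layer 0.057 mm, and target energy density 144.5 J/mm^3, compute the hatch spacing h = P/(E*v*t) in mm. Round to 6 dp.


h = 146 / (144.5*1007*0.057) = 0.017603 mm


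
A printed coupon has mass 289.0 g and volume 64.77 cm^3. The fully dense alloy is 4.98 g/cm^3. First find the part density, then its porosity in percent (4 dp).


rho_part = 289.0 / 64.77 = 4.46194226 g/cm^3
Porosity = (1 - 4.46194226/4.98)*100 = 10.4028 %


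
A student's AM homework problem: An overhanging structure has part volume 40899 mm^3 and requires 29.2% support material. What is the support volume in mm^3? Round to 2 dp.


V_support = 40899 * 0.292 = 11942.51 mm^3


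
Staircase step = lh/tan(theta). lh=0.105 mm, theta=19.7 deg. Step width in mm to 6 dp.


step = 0.105 / tan(19.7) = 0.293254 mm


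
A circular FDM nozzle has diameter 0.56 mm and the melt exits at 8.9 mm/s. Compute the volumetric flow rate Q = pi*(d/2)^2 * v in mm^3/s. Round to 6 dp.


A = pi*(0.56/2)^2 = 0.24630086 mm^2
Q = 0.24630086 * 8.9 = 2.192078 mm^3/s


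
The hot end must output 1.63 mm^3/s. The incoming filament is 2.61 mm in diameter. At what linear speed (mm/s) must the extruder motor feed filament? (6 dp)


A = pi*(2.61/2)^2 = 5.350211
v = 1.63 / 5.350211 = 0.304661 mm/s


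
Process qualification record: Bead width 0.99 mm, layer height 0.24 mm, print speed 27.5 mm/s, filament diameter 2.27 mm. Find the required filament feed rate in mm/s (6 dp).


Q = 0.99 * 0.24 * 27.5 = 6.534 mm^3/s
A_fil = pi*(2.27/2)^2 = 4.0470782 mm^2
v_feed = 6.534 / 4.0470782 = 1.614498 mm/s


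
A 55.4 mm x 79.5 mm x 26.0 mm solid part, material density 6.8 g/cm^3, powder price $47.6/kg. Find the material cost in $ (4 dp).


V = 55.4 * 79.5 * 26.0 = 114511.8 mm^3 = 114.5118 cm^3
Mass = 114.5118 * 6.8 / 1000 = 0.77868024 kg
Cost = 0.77868024 * 47.6 = 37.0652 $


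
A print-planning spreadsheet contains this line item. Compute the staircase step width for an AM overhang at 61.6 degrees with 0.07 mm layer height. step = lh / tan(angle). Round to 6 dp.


step = 0.07 / tan(61.6) = 0.037849 mm


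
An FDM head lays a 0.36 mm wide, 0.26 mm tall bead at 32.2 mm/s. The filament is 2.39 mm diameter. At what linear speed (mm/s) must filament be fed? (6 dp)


Q = 0.36 * 0.26 * 32.2 = 3.01392 mm^3/s
A_fil = pi*(2.39/2)^2 = 4.48627285 mm^2
v_feed = 3.01392 / 4.48627285 = 0.671809 mm/s


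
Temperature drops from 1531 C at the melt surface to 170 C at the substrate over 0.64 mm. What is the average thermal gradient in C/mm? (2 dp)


G = (1531-170)/0.64 = 2126.56 C/mm


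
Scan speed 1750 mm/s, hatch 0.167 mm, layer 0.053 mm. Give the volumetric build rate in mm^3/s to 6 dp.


Rate = 1750 * 0.167 * 0.053 = 15.48925 mm^3/s


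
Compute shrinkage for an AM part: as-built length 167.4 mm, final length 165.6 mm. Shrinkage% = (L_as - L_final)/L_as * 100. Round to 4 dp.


Shrinkage = ((167.4-165.6)/167.4)*100 = 1.0753 %


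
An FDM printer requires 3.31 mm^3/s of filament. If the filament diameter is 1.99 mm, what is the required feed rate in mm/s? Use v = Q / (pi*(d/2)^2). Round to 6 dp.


A = pi*(1.99/2)^2 = 3.110255
v = 3.31 / 3.110255 = 1.064221 mm/s


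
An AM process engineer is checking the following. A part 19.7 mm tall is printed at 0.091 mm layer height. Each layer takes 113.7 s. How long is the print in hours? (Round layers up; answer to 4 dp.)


Layers = ceil(19.7/0.091) = 217
t = 217 * 113.7 / 3600 = 6.8536 hrs


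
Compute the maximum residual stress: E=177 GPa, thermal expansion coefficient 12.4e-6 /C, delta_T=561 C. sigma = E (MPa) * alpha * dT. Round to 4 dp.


sigma = 177*1000 * 12.4e-6 * 561 = 1231.2828 MPa


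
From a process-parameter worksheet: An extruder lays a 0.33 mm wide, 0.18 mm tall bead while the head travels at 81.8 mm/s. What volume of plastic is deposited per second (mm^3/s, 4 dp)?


Rate = 0.33 * 0.18 * 81.8 = 4.8589 mm^3/s


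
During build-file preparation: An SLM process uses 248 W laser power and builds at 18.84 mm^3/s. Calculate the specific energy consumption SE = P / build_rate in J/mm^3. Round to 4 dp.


SE = 248 / 18.84 = 13.1635 J/mm^3


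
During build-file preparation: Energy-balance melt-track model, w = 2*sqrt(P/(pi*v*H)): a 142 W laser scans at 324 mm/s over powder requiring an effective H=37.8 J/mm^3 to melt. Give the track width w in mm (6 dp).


w = 2*sqrt(142/(pi*324*37.8)) = 0.121501 mm


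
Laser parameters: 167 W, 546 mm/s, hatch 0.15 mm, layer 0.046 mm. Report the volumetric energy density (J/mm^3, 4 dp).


E = 167 / (546*0.15*0.046) = 44.3277 J/mm^3


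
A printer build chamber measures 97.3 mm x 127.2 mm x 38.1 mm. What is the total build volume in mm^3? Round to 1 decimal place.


V = 97.3 * 127.2 * 38.1 = 471546.9 mm^3


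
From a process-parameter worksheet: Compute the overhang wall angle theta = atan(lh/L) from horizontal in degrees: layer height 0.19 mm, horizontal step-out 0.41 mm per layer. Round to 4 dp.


angle = atan(0.19/0.41) = 24.8637 degrees


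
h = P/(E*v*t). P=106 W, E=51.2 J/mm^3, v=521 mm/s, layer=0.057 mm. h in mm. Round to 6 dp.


h = 106 / (51.2*521*0.057) = 0.069715 mm


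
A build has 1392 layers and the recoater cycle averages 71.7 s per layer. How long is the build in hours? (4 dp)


t = 1392 * 71.7 / 3600 = 27.724 hrs


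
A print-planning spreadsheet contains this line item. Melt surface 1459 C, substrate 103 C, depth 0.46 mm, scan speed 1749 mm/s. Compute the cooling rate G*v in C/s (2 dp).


G = (1459-103)/0.46 = 2947.82608696 C/mm
CR = 2947.82608696 * 1749 = 5155747.83 C/s


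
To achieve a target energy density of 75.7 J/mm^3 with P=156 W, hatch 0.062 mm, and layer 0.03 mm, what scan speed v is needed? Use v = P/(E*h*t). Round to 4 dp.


v = 156 / (75.7*0.062*0.03) = 1107.9388 mm/s


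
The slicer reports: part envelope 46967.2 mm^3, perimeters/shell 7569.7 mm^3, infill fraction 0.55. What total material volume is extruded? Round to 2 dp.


V_infill = (46967.2 - 7569.7) * 0.55 = 21668.63
V_total = 7569.7 + 21668.63 = 29238.33 mm^3


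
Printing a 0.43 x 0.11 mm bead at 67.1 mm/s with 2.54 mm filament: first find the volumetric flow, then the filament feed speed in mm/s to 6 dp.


Q = 0.43 * 0.11 * 67.1 = 3.17383 mm^3/s
A_fil = pi*(2.54/2)^2 = 5.06707479 mm^2
v_feed = 3.17383 / 5.06707479 = 0.626363 mm/s


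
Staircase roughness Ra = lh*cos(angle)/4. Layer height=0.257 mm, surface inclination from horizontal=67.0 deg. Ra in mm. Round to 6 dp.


Ra = 0.257 * cos(67.0) / 4 = 0.025104 mm


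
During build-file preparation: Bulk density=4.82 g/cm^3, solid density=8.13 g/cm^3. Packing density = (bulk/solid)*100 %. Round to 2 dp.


Packing = (4.82/8.13)*100 = 59.29 %


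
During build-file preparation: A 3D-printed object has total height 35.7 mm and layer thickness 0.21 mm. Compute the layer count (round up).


Layers = ceil(35.7/0.21) = 170


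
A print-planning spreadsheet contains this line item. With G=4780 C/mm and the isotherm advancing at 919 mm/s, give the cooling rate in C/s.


CR = 4780 * 919 = 4392820 C/s


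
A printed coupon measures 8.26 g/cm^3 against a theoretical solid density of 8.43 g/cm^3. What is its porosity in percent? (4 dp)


Porosity = (1-8.26/8.43)*100 = 2.0166 %


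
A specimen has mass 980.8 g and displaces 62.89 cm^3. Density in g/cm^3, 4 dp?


rho = 980.8 / 62.89 = 15.5955 g/cm^3


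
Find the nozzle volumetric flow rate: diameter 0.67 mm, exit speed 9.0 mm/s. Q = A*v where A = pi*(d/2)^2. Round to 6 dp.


A = pi*(0.67/2)^2 = 0.35256524 mm^2
Q = 0.35256524 * 9.0 = 3.173087 mm^3/s


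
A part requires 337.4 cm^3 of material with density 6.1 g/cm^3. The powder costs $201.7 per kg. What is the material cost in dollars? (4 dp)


Mass = 337.4*6.1/1000 = 2.05814 kg
Cost = 2.05814 * 201.7 = 415.1268 $


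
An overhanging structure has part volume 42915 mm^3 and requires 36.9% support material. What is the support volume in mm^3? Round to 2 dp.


V_support = 42915 * 0.369 = 15835.64 mm^3


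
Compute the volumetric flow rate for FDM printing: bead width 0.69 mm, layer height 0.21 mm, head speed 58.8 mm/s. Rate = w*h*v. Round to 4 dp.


Rate = 0.69 * 0.21 * 58.8 = 8.5201 mm^3/s


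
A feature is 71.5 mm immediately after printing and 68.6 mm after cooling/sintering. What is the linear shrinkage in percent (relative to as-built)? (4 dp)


Shrinkage = ((71.5-68.6)/71.5)*100 = 4.0559 %


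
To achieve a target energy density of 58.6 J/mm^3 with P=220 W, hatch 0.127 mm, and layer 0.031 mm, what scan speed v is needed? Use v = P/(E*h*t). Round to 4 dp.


v = 220 / (58.6*0.127*0.031) = 953.5855 mm/s


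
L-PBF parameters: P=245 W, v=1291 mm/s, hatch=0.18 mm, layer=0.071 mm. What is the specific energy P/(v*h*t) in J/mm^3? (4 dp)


Build rate = 1291 * 0.18 * 0.071 = 16.49898 mm^3/s
SE = 245 / 16.49898 = 14.8494 J/mm^3


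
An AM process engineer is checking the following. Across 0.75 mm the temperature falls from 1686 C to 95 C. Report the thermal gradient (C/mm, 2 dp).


G = (1686-95)/0.75 = 2121.33 C/mm


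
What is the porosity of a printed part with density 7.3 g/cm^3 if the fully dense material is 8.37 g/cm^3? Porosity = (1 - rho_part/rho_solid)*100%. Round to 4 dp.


Porosity = (1-7.3/8.37)*100 = 12.7838 %


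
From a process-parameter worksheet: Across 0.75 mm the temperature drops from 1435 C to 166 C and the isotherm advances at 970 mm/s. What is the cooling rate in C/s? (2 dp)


G = (1435-166)/0.75 = 1692.0 C/mm
CR = 1692.0 * 970 = 1641240.0 C/s


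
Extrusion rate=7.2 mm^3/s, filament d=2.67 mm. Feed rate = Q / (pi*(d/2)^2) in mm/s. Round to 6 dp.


A = pi*(2.67/2)^2 = 5.599025
v = 7.2 / 5.599025 = 1.285938 mm/s


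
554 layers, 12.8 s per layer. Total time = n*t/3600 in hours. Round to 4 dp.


t = 554 * 12.8 / 3600 = 1.9698 hrs


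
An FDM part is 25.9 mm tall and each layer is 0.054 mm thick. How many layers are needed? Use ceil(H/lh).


Layers = ceil(25.9/0.054) = 480


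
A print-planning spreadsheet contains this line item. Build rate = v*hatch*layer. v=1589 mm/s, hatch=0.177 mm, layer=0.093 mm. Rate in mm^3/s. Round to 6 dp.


Rate = 1589 * 0.177 * 0.093 = 26.156529 mm^3/s


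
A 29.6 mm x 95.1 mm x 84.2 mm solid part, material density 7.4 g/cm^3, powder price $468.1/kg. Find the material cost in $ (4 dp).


V = 29.6 * 95.1 * 84.2 = 237019.632 mm^3 = 237.019632 cm^3
Mass = 237.019632 * 7.4 / 1000 = 1.75394528 kg
Cost = 1.75394528 * 468.1 = 821.0218 $


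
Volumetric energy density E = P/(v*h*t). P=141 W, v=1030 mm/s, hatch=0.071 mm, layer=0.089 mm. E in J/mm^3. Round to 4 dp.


E = 141 / (1030*0.071*0.089) = 21.6637 J/mm^3


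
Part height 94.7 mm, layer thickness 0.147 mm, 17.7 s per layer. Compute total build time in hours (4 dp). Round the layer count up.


Layers = ceil(94.7/0.147) = 645
t = 645 * 17.7 / 3600 = 3.1713 hrs


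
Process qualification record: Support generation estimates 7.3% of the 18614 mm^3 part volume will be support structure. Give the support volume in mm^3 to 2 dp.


V_support = 18614 * 0.073 = 1358.82 mm^3


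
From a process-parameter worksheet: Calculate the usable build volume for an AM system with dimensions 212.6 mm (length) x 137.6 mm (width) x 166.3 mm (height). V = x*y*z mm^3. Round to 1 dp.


V = 212.6 * 137.6 * 166.3 = 4864900.3 mm^3


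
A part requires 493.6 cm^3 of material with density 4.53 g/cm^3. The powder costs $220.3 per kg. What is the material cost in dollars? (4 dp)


Mass = 493.6*4.53/1000 = 2.236008 kg
Cost = 2.236008 * 220.3 = 492.5926 $


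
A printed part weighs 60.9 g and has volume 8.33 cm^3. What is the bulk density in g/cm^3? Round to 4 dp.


rho = 60.9 / 8.33 = 7.3109 g/cm^3


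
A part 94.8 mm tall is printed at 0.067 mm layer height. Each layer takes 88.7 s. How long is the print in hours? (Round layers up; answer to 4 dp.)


Layers = ceil(94.8/0.067) = 1415
t = 1415 * 88.7 / 3600 = 34.864 hrs


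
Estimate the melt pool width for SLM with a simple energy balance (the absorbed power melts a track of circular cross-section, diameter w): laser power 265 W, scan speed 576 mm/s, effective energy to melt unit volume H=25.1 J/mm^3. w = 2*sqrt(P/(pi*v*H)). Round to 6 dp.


w = 2*sqrt(265/(pi*576*25.1)) = 0.152767 mm
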